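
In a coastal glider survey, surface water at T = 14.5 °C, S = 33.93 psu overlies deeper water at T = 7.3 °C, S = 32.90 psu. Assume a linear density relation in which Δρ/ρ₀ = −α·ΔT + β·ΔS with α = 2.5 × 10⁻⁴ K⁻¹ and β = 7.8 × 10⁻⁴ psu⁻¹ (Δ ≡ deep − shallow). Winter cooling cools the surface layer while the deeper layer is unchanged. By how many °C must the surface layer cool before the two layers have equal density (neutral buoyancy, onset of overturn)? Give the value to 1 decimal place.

Neutral buoyancy requires Δρ = 0, i.e. −α(T_deep − T_surf′) + β(S_deep − S_surf) = 0.
T_surf′ = T_deep − (β/α)·ΔS = 7.3 − (7.8 × 10⁻⁴/2.5 × 10⁻⁴)·(-1.03) = 10.514 °C.
Cooling required: 14.5 − (10.514) = 3.986 °C.

4.0 °C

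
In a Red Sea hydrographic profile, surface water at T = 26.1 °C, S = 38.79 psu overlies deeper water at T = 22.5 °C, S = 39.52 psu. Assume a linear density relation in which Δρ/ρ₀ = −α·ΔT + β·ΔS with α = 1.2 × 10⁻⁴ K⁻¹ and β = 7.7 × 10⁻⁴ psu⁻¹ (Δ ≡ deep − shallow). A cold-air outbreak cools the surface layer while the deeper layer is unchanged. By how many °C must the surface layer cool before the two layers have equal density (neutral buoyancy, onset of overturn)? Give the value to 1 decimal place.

Neutral buoyancy requires Δρ = 0, i.e. −α(T_deep − T_surf′) + β(S_deep − S_surf) = 0.
T_surf′ = T_deep − (β/α)·ΔS = 22.5 − (7.7 × 10⁻⁴/1.2 × 10⁻⁴)·(+0.73) = 17.816 °C.
Cooling required: 26.1 − (17.816) = 8.284 °C.

8.3 °C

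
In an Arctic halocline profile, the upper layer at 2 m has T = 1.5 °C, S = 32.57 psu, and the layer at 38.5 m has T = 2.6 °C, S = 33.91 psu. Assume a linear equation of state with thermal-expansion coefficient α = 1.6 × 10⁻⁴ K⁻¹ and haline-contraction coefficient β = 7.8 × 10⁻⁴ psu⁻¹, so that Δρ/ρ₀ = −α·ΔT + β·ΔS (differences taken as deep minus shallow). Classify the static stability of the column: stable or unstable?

stable

ΔT = 2.6 − 1.5 = +1.1 K and ΔS = 33.91 − 32.57 = +1.34 psu (deep − shallow).
−αΔT = -1.76 × 10⁻⁴; βΔS = 1.0452 × 10⁻³; sum Δρ/ρ₀ = 8.692 × 10⁻⁴.
Δρ/ρ₀ > 0, so Δρ > 0: deeper water is denser → statically stable.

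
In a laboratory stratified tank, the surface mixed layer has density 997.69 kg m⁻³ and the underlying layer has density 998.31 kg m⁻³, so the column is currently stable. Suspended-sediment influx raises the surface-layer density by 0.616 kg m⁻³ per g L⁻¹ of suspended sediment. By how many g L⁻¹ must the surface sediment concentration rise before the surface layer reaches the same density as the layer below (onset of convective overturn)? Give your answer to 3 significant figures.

Density deficit of the surface layer: 998.31 − 997.69 = 0.62 kg m⁻³.
Required change = 0.62 / 0.616 = 1.01 g L⁻¹.

1.01 g L⁻¹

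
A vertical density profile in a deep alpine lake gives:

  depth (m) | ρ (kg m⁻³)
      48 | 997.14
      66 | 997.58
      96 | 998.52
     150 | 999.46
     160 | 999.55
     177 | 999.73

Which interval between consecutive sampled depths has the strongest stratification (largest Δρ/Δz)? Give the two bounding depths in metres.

Compute the density gradient over each adjacent pair:
  48–66 m: Δρ/Δz = 0.44/18 = 0.024 kg m⁻⁴
  66–96 m: Δρ/Δz = 0.94/30 = 0.031 kg m⁻⁴
  96–150 m: Δρ/Δz = 0.94/54 = 0.017 kg m⁻⁴
  150–160 m: Δρ/Δz = 0.09/10 = 9.0 × 10⁻³ kg m⁻⁴
  160–177 m: Δρ/Δz = 0.18/17 = 0.011 kg m⁻⁴
The largest gradient is in the 66–96 m interval — the pycnocline.

66–96 m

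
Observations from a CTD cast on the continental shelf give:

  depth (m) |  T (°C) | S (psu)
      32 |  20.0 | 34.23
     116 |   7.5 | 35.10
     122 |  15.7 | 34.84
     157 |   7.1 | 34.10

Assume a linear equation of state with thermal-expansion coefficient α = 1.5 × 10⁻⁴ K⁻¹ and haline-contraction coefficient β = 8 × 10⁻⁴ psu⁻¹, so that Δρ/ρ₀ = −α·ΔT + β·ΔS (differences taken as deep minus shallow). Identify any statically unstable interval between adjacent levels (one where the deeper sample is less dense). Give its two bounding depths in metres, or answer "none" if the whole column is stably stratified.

116–122 m

Evaluate Δρ/ρ₀ = −αΔT + βΔS across each adjacent pair:
  32–116 m: −αΔT+βΔS = −(1.5 × 10⁻⁴)(-12.5)+(8 × 10⁻⁴)(+0.87) = 2.6 × 10⁻³ → stable
  116–122 m: −αΔT+βΔS = −(1.5 × 10⁻⁴)(+8.2)+(8 × 10⁻⁴)(-0.26) = -1.4 × 10⁻³ → UNSTABLE
  122–157 m: −αΔT+βΔS = −(1.5 × 10⁻⁴)(-8.6)+(8 × 10⁻⁴)(-0.74) = 7.0 × 10⁻⁴ → stable
The 116–122 m interval has Δρ < 0: lighter water underlies denser water.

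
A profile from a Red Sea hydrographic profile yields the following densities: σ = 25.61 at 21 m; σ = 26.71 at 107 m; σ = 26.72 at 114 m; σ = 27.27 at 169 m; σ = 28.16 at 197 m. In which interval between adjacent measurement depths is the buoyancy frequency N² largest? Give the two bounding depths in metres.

Compute the density gradient over each adjacent pair:
  21–107 m: Δρ/Δz = 1.10/86 = 0.013 kg m⁻⁴
  107–114 m: Δρ/Δz = 0.01/7 = 1.4 × 10⁻³ kg m⁻⁴
  114–169 m: Δρ/Δz = 0.55/55 = 0.010 kg m⁻⁴
  169–197 m: Δρ/Δz = 0.89/28 = 0.032 kg m⁻⁴
The largest gradient is in the 169–197 m interval — the pycnocline.

169–197 m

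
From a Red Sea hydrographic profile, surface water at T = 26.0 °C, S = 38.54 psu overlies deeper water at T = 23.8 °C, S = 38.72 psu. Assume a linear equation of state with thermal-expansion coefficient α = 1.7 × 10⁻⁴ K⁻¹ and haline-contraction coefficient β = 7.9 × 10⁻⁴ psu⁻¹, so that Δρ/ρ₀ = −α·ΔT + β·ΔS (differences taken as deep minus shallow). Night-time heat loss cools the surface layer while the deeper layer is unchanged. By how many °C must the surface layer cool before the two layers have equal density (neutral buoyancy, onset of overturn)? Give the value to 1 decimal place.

Neutral buoyancy requires Δρ = 0, i.e. −α(T_deep − T_surf′) + β(S_deep − S_surf) = 0.
T_surf′ = T_deep − (β/α)·ΔS = 23.8 − (7.9 × 10⁻⁴/1.7 × 10⁻⁴)·(+0.18) = 22.964 °C.
Cooling required: 26.0 − (22.964) = 3.036 °C.

3.0 °C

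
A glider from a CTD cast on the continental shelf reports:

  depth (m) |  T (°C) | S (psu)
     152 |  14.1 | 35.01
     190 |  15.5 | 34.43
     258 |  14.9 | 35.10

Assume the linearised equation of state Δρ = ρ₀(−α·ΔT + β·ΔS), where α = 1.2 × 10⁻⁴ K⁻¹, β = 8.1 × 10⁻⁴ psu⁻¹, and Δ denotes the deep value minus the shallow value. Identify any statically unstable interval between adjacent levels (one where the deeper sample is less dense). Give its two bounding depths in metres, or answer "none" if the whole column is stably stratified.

152–190 m

Evaluate Δρ/ρ₀ = −αΔT + βΔS across each adjacent pair:
  152–190 m: −αΔT+βΔS = −(1.2 × 10⁻⁴)(+1.4)+(8.1 × 10⁻⁴)(-0.58) = -6.4 × 10⁻⁴ → UNSTABLE
  190–258 m: −αΔT+βΔS = −(1.2 × 10⁻⁴)(-0.6)+(8.1 × 10⁻⁴)(+0.67) = 6.1 × 10⁻⁴ → stable
The 152–190 m interval has Δρ < 0: lighter water underlies denser water.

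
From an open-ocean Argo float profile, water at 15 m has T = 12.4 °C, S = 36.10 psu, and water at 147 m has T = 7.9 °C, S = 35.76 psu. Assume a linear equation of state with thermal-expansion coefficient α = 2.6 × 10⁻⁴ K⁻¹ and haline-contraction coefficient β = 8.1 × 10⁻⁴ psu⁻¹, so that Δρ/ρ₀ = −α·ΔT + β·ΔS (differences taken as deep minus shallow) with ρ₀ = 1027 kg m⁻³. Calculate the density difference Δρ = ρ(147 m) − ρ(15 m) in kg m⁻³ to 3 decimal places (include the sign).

ΔT = -4.5 K, ΔS = -0.34 psu (deep − shallow).
Δρ/ρ₀ = −(2.6 × 10⁻⁴)(-4.5) + (8.1 × 10⁻⁴)(-0.34) = 8.946 × 10⁻⁴.
Δρ = 1027 × (8.946 × 10⁻⁴) = +0.919 kg m⁻³.
Positive Δρ: denser below, stable.

+0.919 kg m⁻³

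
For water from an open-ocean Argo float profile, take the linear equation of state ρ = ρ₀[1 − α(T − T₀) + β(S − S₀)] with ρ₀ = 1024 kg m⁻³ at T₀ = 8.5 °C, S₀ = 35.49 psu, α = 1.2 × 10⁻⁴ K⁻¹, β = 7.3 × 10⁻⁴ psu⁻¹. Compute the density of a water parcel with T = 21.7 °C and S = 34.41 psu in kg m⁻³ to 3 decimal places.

1021.571 kg m⁻³

T − T₀ = +13.2 K, S − S₀ = -1.08 psu.
Bracket = 1 − α·(+13.2) + β·(-1.08) = 1 + (-2.3724 × 10⁻³) = 0.9976276.
ρ = 1024 × 0.9976276 = 1021.571 kg m⁻³.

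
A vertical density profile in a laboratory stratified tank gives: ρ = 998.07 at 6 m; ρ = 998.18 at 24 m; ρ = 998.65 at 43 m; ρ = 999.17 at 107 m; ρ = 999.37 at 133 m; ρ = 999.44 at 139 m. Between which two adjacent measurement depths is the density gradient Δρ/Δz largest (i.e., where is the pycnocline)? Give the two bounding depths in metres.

Compute the density gradient over each adjacent pair:
  6–24 m: Δρ/Δz = 0.11/18 = 6.1 × 10⁻³ kg m⁻⁴
  24–43 m: Δρ/Δz = 0.47/19 = 0.025 kg m⁻⁴
  43–107 m: Δρ/Δz = 0.52/64 = 8.1 × 10⁻³ kg m⁻⁴
  107–133 m: Δρ/Δz = 0.20/26 = 7.7 × 10⁻³ kg m⁻⁴
  133–139 m: Δρ/Δz = 0.07/6 = 0.012 kg m⁻⁴
The largest gradient is in the 24–43 m interval — the pycnocline.

24–43 m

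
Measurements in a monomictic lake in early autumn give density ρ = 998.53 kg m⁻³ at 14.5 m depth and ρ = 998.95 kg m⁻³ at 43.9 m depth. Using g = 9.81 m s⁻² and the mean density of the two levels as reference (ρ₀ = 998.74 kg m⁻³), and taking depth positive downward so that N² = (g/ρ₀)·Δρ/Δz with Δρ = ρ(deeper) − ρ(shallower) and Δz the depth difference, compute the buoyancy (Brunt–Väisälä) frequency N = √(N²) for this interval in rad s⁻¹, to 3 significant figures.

Δρ = 998.95 − 998.53 = 0.42 kg m⁻³ over Δz = 43.9 − 14.5 = 29.4 m.
N² = (9.81/998.74) × (0.42/29.4) = 1.4032 × 10⁻⁴ s⁻².
N = √(1.4032 × 10⁻⁴) = 0.011846 rad s⁻¹ ≈ 0.0118 rad s⁻¹.
A positive N² confirms static stability across the interval.

0.0118 rad s⁻¹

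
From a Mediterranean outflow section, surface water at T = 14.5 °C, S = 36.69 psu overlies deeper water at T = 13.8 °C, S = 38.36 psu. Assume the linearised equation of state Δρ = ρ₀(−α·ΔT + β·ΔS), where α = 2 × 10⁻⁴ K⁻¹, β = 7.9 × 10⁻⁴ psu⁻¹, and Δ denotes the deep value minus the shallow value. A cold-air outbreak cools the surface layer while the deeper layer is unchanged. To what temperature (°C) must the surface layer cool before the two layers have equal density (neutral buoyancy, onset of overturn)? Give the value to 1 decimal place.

Neutral buoyancy requires Δρ = 0, i.e. −α(T_deep − T_surf′) + β(S_deep − S_surf) = 0.
T_surf′ = T_deep − (β/α)·ΔS = 13.8 − (7.9 × 10⁻⁴/2 × 10⁻⁴)·(+1.67) = 7.204 °C.
Cooling required: 14.5 − (7.204) = 7.296 °C.

7.2 °C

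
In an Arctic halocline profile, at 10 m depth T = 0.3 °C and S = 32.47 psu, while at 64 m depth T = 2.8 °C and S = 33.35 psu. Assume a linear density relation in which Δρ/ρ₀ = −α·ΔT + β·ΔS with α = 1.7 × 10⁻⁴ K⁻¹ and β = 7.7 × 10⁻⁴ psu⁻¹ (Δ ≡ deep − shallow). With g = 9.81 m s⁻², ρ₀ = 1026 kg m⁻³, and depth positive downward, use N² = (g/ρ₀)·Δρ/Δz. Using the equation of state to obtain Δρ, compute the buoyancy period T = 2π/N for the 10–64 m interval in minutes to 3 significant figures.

15.5 min

ΔT = +2.5 K, ΔS = +0.88 psu (deep − shallow).
Δρ/ρ₀ = −αΔT + βΔS = -4.25 × 10⁻⁴ + 6.776 × 10⁻⁴ = 2.526 × 10⁻⁴, so Δρ ≈ 0.2592 kg m⁻³.
N² = (g/ρ₀)·Δρ/Δz = g·(Δρ/ρ₀)/Δz = 9.81 × 2.526 × 10⁻⁴ / 54 = 4.5889 × 10⁻⁵ s⁻².
N = √(4.5889 × 10⁻⁵) = 6.7741 × 10⁻³ rad s⁻¹ → T = 2π/N = 927.53 s = 15.459 min ≈ 15.5 min.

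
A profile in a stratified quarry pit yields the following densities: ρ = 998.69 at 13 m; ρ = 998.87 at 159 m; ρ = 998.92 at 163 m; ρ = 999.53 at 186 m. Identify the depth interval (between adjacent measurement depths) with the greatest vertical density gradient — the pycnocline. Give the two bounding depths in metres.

163–186 m

Compute the density gradient over each adjacent pair:
  13–159 m: Δρ/Δz = 0.18/146 = 1.2 × 10⁻³ kg m⁻⁴
  159–163 m: Δρ/Δz = 0.05/4 = 0.013 kg m⁻⁴
  163–186 m: Δρ/Δz = 0.61/23 = 0.027 kg m⁻⁴
The largest gradient is in the 163–186 m interval — the pycnocline.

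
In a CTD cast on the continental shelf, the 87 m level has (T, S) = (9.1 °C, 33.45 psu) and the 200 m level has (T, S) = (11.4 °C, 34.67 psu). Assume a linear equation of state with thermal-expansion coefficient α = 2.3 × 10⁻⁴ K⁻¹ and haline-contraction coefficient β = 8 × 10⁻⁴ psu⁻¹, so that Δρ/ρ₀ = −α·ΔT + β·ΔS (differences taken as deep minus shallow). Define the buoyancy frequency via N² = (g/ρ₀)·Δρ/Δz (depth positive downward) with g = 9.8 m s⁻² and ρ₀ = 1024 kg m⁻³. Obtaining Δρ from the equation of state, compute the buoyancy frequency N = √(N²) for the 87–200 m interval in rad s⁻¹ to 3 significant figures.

ΔT = +2.3 K, ΔS = +1.22 psu (deep − shallow).
Δρ/ρ₀ = −αΔT + βΔS = -5.29 × 10⁻⁴ + 9.76 × 10⁻⁴ = 4.47 × 10⁻⁴, so Δρ ≈ 0.4577 kg m⁻³.
N² = (g/ρ₀)·Δρ/Δz = g·(Δρ/ρ₀)/Δz = 9.8 × 4.47 × 10⁻⁴ / 113 = 3.8766 × 10⁻⁵ s⁻².
N = √(3.8766 × 10⁻⁵) = 6.2262 × 10⁻³ rad s⁻¹ ≈ 6.23 × 10⁻³ rad s⁻¹.

6.23 × 10⁻³ rad s⁻¹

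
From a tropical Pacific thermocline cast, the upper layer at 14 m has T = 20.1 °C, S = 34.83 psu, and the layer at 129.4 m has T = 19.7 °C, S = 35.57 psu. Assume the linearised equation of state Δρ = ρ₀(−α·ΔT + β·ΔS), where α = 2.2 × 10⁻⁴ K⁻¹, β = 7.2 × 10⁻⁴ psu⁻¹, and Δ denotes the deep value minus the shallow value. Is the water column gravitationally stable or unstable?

stable

ΔT = 19.7 − 20.1 = -0.4 K and ΔS = 35.57 − 34.83 = +0.74 psu (deep − shallow).
−αΔT = 8.80 × 10⁻⁵; βΔS = 5.328 × 10⁻⁴; sum Δρ/ρ₀ = 6.208 × 10⁻⁴.
Δρ/ρ₀ > 0, so Δρ > 0: deeper water is denser → statically stable.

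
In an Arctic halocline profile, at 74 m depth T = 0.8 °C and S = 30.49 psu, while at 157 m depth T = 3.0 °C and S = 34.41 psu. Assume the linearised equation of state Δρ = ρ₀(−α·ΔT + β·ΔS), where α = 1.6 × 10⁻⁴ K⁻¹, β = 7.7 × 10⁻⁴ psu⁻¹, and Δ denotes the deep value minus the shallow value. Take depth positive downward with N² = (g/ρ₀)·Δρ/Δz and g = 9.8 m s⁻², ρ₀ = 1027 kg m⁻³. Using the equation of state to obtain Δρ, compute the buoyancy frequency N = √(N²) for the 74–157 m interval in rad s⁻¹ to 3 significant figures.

0.0177 rad s⁻¹

ΔT = +2.2 K, ΔS = +3.92 psu (deep − shallow).
Δρ/ρ₀ = −αΔT + βΔS = -3.52 × 10⁻⁴ + 3.0184 × 10⁻³ = 2.6664 × 10⁻³, so Δρ ≈ 2.738 kg m⁻³.
N² = (g/ρ₀)·Δρ/Δz = g·(Δρ/ρ₀)/Δz = 9.8 × 2.6664 × 10⁻³ / 83 = 3.1483 × 10⁻⁴ s⁻².
N = √(3.1483 × 10⁻⁴) = 0.017743 rad s⁻¹ ≈ 0.0177 rad s⁻¹.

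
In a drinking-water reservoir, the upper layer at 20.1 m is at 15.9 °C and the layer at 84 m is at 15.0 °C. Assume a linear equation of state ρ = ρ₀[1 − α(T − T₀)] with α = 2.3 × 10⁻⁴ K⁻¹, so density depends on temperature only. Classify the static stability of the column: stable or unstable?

stable

ΔT = 15.0 − 15.9 = -0.9 K, so Δρ/ρ₀ = −αΔT = 2.07 × 10⁻⁴.
Δρ/ρ₀ > 0, so Δρ > 0: deeper water is denser → statically stable.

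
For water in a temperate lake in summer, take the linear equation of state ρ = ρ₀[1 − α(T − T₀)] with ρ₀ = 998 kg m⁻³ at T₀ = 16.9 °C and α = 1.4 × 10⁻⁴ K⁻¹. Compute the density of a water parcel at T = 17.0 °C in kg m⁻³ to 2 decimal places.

997.99 kg m⁻³

T − T₀ = +0.1 K.
Bracket = 1 − α·(+0.1) = 1 + (-1.40 × 10⁻⁵) = 0.9999860.
ρ = 998 × 0.9999860 = 997.99 kg m⁻³.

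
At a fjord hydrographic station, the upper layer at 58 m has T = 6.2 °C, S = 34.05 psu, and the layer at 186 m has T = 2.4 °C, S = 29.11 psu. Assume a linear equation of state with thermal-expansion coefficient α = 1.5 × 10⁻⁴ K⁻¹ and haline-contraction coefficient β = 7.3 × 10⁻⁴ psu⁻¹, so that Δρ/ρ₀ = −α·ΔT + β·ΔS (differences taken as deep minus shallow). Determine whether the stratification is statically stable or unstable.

ΔT = 2.4 − 6.2 = -3.8 K and ΔS = 29.11 − 34.05 = -4.94 psu (deep − shallow).
−αΔT = 5.70 × 10⁻⁴; βΔS = -3.6062 × 10⁻³; sum Δρ/ρ₀ = -3.0362 × 10⁻³.
Δρ/ρ₀ < 0, so Δρ < 0: deeper water is lighter → statically unstable; the column would overturn.

unstable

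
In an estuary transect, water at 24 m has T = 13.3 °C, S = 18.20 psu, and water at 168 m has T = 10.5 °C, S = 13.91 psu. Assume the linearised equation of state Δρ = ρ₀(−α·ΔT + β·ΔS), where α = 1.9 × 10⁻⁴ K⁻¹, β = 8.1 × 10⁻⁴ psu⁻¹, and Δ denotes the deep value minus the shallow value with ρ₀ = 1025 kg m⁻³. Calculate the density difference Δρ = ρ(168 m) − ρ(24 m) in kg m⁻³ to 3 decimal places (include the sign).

-3.016 kg m⁻³

ΔT = -2.8 K, ΔS = -4.29 psu (deep − shallow).
Δρ/ρ₀ = −(1.9 × 10⁻⁴)(-2.8) + (8.1 × 10⁻⁴)(-4.29) = -2.9429 × 10⁻³.
Δρ = 1025 × (-2.9429 × 10⁻³) = -3.016 kg m⁻³.
Negative Δρ: lighter below, statically unstable.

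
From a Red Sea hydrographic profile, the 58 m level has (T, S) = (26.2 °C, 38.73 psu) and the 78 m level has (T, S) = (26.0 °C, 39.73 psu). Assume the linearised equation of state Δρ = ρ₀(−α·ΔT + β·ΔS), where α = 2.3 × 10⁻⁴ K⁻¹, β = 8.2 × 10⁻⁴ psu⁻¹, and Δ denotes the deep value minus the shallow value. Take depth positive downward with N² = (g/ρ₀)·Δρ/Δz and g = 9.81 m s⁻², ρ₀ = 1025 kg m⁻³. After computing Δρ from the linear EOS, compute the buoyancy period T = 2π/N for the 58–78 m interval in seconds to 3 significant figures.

305 s

ΔT = -0.2 K, ΔS = +1.00 psu (deep − shallow).
Δρ/ρ₀ = −αΔT + βΔS = 4.60 × 10⁻⁵ + 8.20 × 10⁻⁴ = 8.66 × 10⁻⁴, so Δρ ≈ 0.8877 kg m⁻³.
N² = (g/ρ₀)·Δρ/Δz = g·(Δρ/ρ₀)/Δz = 9.81 × 8.66 × 10⁻⁴ / 20 = 4.2477 × 10⁻⁴ s⁻².
N = √(4.2477 × 10⁻⁴) = 0.020610 rad s⁻¹ → T = 2π/N = 304.86 s ≈ 305 s.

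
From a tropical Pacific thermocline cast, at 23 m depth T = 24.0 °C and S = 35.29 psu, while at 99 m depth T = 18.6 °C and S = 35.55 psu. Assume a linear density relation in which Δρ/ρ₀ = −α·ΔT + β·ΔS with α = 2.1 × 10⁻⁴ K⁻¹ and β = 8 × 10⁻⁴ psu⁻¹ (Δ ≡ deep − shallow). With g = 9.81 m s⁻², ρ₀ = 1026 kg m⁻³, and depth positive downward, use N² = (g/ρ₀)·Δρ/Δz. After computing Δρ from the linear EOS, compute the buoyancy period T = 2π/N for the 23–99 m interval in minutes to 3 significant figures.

7.96 min

ΔT = -5.4 K, ΔS = +0.26 psu (deep − shallow).
Δρ/ρ₀ = −αΔT + βΔS = 1.134 × 10⁻³ + 2.08 × 10⁻⁴ = 1.342 × 10⁻³, so Δρ ≈ 1.377 kg m⁻³.
N² = (g/ρ₀)·Δρ/Δz = g·(Δρ/ρ₀)/Δz = 9.81 × 1.342 × 10⁻³ / 76 = 1.7322 × 10⁻⁴ s⁻².
N = √(1.7322 × 10⁻⁴) = 0.013161 rad s⁻¹ → T = 2π/N = 477.41 s = 7.9568 min ≈ 7.96 min.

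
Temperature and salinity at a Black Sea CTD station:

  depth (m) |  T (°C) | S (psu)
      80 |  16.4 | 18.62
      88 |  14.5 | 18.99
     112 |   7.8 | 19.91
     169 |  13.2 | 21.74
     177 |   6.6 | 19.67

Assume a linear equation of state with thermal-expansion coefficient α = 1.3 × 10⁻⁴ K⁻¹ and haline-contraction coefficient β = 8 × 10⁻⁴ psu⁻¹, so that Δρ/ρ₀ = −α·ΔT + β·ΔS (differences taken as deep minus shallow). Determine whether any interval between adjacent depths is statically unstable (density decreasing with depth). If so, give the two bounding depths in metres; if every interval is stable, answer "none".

169–177 m

Evaluate Δρ/ρ₀ = −αΔT + βΔS across each adjacent pair:
  80–88 m: −αΔT+βΔS = −(1.3 × 10⁻⁴)(-1.9)+(8 × 10⁻⁴)(+0.37) = 5.4 × 10⁻⁴ → stable
  88–112 m: −αΔT+βΔS = −(1.3 × 10⁻⁴)(-6.7)+(8 × 10⁻⁴)(+0.92) = 1.6 × 10⁻³ → stable
  112–169 m: −αΔT+βΔS = −(1.3 × 10⁻⁴)(+5.4)+(8 × 10⁻⁴)(+1.83) = 7.6 × 10⁻⁴ → stable
  169–177 m: −αΔT+βΔS = −(1.3 × 10⁻⁴)(-6.6)+(8 × 10⁻⁴)(-2.07) = -8.0 × 10⁻⁴ → UNSTABLE
The 169–177 m interval has Δρ < 0: lighter water underlies denser water.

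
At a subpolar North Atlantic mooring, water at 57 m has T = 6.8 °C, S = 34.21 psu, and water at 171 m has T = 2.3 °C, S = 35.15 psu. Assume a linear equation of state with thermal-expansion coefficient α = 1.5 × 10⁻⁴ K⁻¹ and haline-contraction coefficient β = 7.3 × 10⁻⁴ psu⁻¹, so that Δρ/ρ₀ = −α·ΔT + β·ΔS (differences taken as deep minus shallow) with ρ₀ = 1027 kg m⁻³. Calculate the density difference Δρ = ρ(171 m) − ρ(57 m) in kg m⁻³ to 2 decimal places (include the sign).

ΔT = -4.5 K, ΔS = +0.94 psu (deep − shallow).
Δρ/ρ₀ = −(1.5 × 10⁻⁴)(-4.5) + (7.3 × 10⁻⁴)(+0.94) = 1.3612 × 10⁻³.
Δρ = 1027 × (1.3612 × 10⁻³) = +1.40 kg m⁻³.
Positive Δρ: denser below, stable.

+1.40 kg m⁻³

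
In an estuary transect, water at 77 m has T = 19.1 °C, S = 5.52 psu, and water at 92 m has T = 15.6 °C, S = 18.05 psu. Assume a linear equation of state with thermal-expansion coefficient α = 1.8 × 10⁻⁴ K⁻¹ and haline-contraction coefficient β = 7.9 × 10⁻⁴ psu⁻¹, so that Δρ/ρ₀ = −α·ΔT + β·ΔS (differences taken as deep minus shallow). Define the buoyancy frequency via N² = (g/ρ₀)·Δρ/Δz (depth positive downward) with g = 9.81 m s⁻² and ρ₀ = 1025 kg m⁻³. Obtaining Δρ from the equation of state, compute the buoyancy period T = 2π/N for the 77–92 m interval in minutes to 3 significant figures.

ΔT = -3.5 K, ΔS = +12.53 psu (deep − shallow).
Δρ/ρ₀ = −αΔT + βΔS = 6.30 × 10⁻⁴ + 9.8987 × 10⁻³ = 0.0105287, so Δρ ≈ 10.79 kg m⁻³.
N² = (g/ρ₀)·Δρ/Δz = g·(Δρ/ρ₀)/Δz = 9.81 × 0.0105287 / 15 = 6.8858 × 10⁻³ s⁻².
N = √(6.8858 × 10⁻³) = 0.082981 rad s⁻¹ → T = 2π/N = 75.718 s = 1.2620 min ≈ 1.26 min.

1.26 min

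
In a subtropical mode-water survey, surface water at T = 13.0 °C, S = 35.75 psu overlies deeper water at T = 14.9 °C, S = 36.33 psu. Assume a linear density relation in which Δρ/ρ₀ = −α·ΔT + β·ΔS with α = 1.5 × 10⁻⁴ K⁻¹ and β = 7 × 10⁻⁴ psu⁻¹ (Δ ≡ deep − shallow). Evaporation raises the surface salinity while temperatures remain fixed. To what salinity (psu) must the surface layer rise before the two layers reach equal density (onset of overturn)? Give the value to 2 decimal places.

35.92 psu

Neutral buoyancy requires −α(T_deep − T_surf) + β(S_deep − S_surf′) = 0.
S_surf′ = S_deep − (α/β)·ΔT = 36.33 − (1.5 × 10⁻⁴/7 × 10⁻⁴)·(+1.9) = 35.9229 psu.
Increase required: 35.9229 − 35.75 = 0.1729 psu.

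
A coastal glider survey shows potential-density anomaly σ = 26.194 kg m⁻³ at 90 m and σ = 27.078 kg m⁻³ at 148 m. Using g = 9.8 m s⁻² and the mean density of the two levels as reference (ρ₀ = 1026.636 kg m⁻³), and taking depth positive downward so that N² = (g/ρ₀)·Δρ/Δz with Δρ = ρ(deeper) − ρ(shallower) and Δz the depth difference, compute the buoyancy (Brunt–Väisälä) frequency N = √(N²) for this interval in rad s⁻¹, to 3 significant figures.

0.0121 rad s⁻¹

Δρ = 1027.078 − 1026.194 = 0.884 kg m⁻³ over Δz = 148 − 90 = 58 m.
N² = (9.8/1026.636) × (0.884/58) = 1.4549 × 10⁻⁴ s⁻².
N = √(1.4549 × 10⁻⁴) = 0.012062 rad s⁻¹ ≈ 0.0121 rad s⁻¹.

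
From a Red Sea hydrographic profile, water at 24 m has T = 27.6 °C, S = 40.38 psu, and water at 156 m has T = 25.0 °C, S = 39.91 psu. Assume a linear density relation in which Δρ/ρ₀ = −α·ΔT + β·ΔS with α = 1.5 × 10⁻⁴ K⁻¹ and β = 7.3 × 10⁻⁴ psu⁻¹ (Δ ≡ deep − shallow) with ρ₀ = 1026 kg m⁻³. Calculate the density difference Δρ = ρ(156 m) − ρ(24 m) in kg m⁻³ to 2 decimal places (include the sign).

+0.05 kg m⁻³

ΔT = -2.6 K, ΔS = -0.47 psu (deep − shallow).
Δρ/ρ₀ = −(1.5 × 10⁻⁴)(-2.6) + (7.3 × 10⁻⁴)(-0.47) = 4.69 × 10⁻⁵.
Δρ = 1026 × (4.69 × 10⁻⁵) = +0.05 kg m⁻³.
Positive Δρ: denser below, stable.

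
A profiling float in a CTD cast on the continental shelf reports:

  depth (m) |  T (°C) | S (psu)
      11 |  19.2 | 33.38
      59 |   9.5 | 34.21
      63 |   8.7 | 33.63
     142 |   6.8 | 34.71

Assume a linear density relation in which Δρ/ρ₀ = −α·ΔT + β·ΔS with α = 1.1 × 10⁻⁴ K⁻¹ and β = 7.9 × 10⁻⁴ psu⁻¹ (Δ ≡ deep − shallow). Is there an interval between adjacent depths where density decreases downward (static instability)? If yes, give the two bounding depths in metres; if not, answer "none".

59–63 m

Evaluate Δρ/ρ₀ = −αΔT + βΔS across each adjacent pair:
  11–59 m: −αΔT+βΔS = −(1.1 × 10⁻⁴)(-9.7)+(7.9 × 10⁻⁴)(+0.83) = 1.7 × 10⁻³ → stable
  59–63 m: −αΔT+βΔS = −(1.1 × 10⁻⁴)(-0.8)+(7.9 × 10⁻⁴)(-0.58) = -3.7 × 10⁻⁴ → UNSTABLE
  63–142 m: −αΔT+βΔS = −(1.1 × 10⁻⁴)(-1.9)+(7.9 × 10⁻⁴)(+1.08) = 1.1 × 10⁻³ → stable
The 59–63 m interval has Δρ < 0: lighter water underlies denser water.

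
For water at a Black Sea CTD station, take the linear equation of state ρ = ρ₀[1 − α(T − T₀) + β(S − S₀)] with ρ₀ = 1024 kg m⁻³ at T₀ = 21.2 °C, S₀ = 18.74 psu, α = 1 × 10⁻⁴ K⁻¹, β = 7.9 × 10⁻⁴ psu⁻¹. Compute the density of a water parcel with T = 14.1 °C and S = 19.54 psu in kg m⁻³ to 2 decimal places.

T − T₀ = -7.1 K, S − S₀ = +0.80 psu.
Bracket = 1 − α·(-7.1) + β·(+0.80) = 1 + (1.342 × 10⁻³) = 1.0013420.
ρ = 1024 × 1.0013420 = 1025.37 kg m⁻³.

1025.37 kg m⁻³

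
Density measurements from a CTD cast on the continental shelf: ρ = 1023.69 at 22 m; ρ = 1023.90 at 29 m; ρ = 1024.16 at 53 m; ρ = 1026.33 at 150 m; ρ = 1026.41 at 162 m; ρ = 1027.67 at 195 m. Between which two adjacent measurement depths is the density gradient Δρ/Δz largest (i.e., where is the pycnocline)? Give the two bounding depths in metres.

Compute the density gradient over each adjacent pair:
  22–29 m: Δρ/Δz = 0.21/7 = 0.030 kg m⁻⁴
  29–53 m: Δρ/Δz = 0.26/24 = 0.011 kg m⁻⁴
  53–150 m: Δρ/Δz = 2.17/97 = 0.022 kg m⁻⁴
  150–162 m: Δρ/Δz = 0.08/12 = 6.7 × 10⁻³ kg m⁻⁴
  162–195 m: Δρ/Δz = 1.26/33 = 0.038 kg m⁻⁴
The largest gradient is in the 162–195 m interval — the pycnocline.

162–195 m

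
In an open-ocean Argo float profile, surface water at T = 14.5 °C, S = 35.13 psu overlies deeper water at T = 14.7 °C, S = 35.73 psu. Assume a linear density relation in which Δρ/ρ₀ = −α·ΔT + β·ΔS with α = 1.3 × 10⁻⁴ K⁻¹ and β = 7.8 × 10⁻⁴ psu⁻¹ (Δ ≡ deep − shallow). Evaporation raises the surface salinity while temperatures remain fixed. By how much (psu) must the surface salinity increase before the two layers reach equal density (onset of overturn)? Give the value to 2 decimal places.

0.57 psu

Neutral buoyancy requires −α(T_deep − T_surf) + β(S_deep − S_surf′) = 0.
S_surf′ = S_deep − (α/β)·ΔT = 35.73 − (1.3 × 10⁻⁴/7.8 × 10⁻⁴)·(+0.2) = 35.6967 psu.
Increase required: 35.6967 − 35.13 = 0.5667 psu.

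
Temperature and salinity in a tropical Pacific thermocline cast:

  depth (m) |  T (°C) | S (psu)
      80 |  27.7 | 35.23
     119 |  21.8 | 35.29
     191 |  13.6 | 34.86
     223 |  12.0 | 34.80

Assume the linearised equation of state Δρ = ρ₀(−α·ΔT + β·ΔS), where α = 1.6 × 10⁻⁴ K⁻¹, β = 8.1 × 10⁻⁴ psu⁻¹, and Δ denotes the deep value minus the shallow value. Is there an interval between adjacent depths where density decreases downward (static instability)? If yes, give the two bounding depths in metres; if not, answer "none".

none

Evaluate Δρ/ρ₀ = −αΔT + βΔS across each adjacent pair:
  80–119 m: −αΔT+βΔS = −(1.6 × 10⁻⁴)(-5.9)+(8.1 × 10⁻⁴)(+0.06) = 9.9 × 10⁻⁴ → stable
  119–191 m: −αΔT+βΔS = −(1.6 × 10⁻⁴)(-8.2)+(8.1 × 10⁻⁴)(-0.43) = 9.6 × 10⁻⁴ → stable
  191–223 m: −αΔT+βΔS = −(1.6 × 10⁻⁴)(-1.6)+(8.1 × 10⁻⁴)(-0.06) = 2.1 × 10⁻⁴ → stable
Every interval has Δρ > 0: the column is stably stratified throughout.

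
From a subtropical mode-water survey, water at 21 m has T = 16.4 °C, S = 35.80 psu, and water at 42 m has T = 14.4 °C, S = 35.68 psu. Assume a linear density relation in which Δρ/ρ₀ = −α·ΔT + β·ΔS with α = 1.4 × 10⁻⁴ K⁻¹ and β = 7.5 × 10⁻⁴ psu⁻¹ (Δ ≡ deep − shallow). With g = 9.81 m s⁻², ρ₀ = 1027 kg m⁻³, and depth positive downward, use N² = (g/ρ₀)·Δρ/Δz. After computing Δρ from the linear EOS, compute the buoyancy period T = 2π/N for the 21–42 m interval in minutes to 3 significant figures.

ΔT = -2.0 K, ΔS = -0.12 psu (deep − shallow).
Δρ/ρ₀ = −αΔT + βΔS = 2.80 × 10⁻⁴ − 9.00 × 10⁻⁵ = 1.90 × 10⁻⁴, so Δρ ≈ 0.1951 kg m⁻³.
N² = (g/ρ₀)·Δρ/Δz = g·(Δρ/ρ₀)/Δz = 9.81 × 1.90 × 10⁻⁴ / 21 = 8.8757 × 10⁻⁵ s⁻².
N = √(8.8757 × 10⁻⁵) = 9.4211 × 10⁻³ rad s⁻¹ → T = 2π/N = 666.93 s = 11.115 min ≈ 11.1 min.

11.1 min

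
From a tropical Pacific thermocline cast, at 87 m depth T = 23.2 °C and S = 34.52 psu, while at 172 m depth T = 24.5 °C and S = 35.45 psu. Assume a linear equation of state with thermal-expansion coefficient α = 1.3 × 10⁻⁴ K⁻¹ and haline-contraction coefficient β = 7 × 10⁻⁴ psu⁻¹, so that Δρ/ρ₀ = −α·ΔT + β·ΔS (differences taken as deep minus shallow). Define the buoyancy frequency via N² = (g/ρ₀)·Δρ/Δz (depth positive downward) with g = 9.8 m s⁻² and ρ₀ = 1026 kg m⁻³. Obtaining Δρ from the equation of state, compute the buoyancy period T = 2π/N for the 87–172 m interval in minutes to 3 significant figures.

14.0 min

ΔT = +1.3 K, ΔS = +0.93 psu (deep − shallow).
Δρ/ρ₀ = −αΔT + βΔS = -1.69 × 10⁻⁴ + 6.51 × 10⁻⁴ = 4.82 × 10⁻⁴, so Δρ ≈ 0.4945 kg m⁻³.
N² = (g/ρ₀)·Δρ/Δz = g·(Δρ/ρ₀)/Δz = 9.8 × 4.82 × 10⁻⁴ / 85 = 5.5572 × 10⁻⁵ s⁻².
N = √(5.5572 × 10⁻⁵) = 7.4547 × 10⁻³ rad s⁻¹ → T = 2π/N = 842.85 s = 14.048 min ≈ 14.0 min.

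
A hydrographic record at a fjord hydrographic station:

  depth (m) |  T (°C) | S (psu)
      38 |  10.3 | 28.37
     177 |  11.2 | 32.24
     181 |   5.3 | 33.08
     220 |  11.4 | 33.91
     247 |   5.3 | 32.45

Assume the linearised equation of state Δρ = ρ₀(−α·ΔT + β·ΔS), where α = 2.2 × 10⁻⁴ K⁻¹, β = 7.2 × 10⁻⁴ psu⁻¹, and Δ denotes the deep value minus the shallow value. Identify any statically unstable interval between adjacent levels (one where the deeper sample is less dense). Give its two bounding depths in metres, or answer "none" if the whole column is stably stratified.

Evaluate Δρ/ρ₀ = −αΔT + βΔS across each adjacent pair:
  38–177 m: −αΔT+βΔS = −(2.2 × 10⁻⁴)(+0.9)+(7.2 × 10⁻⁴)(+3.87) = 2.6 × 10⁻³ → stable
  177–181 m: −αΔT+βΔS = −(2.2 × 10⁻⁴)(-5.9)+(7.2 × 10⁻⁴)(+0.84) = 1.9 × 10⁻³ → stable
  181–220 m: −αΔT+βΔS = −(2.2 × 10⁻⁴)(+6.1)+(7.2 × 10⁻⁴)(+0.83) = -7.4 × 10⁻⁴ → UNSTABLE
  220–247 m: −αΔT+βΔS = −(2.2 × 10⁻⁴)(-6.1)+(7.2 × 10⁻⁴)(-1.46) = 2.9 × 10⁻⁴ → stable
The 181–220 m interval has Δρ < 0: lighter water underlies denser water.

181–220 m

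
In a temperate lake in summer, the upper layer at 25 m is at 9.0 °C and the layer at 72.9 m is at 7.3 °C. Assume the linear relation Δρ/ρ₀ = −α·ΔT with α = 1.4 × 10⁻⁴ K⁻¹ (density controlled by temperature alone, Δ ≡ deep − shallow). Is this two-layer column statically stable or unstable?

ΔT = 7.3 − 9.0 = -1.7 K, so Δρ/ρ₀ = −αΔT = 2.38 × 10⁻⁴.
Δρ/ρ₀ > 0, so Δρ > 0: deeper water is denser → statically stable.

stable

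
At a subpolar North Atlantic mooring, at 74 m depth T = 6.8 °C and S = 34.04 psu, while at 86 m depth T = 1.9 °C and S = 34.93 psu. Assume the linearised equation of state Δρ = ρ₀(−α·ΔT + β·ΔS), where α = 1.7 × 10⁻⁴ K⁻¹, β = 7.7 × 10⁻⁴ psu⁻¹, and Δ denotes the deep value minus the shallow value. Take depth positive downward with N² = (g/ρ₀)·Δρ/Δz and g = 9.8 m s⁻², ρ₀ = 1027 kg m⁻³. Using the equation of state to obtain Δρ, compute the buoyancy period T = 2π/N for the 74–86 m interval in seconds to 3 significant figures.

178 s

ΔT = -4.9 K, ΔS = +0.89 psu (deep − shallow).
Δρ/ρ₀ = −αΔT + βΔS = 8.33 × 10⁻⁴ + 6.853 × 10⁻⁴ = 1.5183 × 10⁻³, so Δρ ≈ 1.559 kg m⁻³.
N² = (g/ρ₀)·Δρ/Δz = g·(Δρ/ρ₀)/Δz = 9.8 × 1.5183 × 10⁻³ / 12 = 1.2399 × 10⁻³ s⁻².
N = √(1.2399 × 10⁻³) = 0.035212 rad s⁻¹ → T = 2π/N = 178.44 s ≈ 178 s.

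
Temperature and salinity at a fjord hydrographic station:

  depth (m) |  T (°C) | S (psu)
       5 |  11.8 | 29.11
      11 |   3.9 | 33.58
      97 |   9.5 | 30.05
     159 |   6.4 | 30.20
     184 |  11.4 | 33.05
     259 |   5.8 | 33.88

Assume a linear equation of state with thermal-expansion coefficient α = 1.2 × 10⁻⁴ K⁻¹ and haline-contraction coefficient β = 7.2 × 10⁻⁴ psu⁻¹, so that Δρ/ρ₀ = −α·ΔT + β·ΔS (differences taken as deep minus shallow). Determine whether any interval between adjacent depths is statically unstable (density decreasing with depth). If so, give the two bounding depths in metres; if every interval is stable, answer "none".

11–97 m

Evaluate Δρ/ρ₀ = −αΔT + βΔS across each adjacent pair:
  5–11 m: −αΔT+βΔS = −(1.2 × 10⁻⁴)(-7.9)+(7.2 × 10⁻⁴)(+4.47) = 4.2 × 10⁻³ → stable
  11–97 m: −αΔT+βΔS = −(1.2 × 10⁻⁴)(+5.6)+(7.2 × 10⁻⁴)(-3.53) = -3.2 × 10⁻³ → UNSTABLE
  97–159 m: −αΔT+βΔS = −(1.2 × 10⁻⁴)(-3.1)+(7.2 × 10⁻⁴)(+0.15) = 4.8 × 10⁻⁴ → stable
  159–184 m: −αΔT+βΔS = −(1.2 × 10⁻⁴)(+5.0)+(7.2 × 10⁻⁴)(+2.85) = 1.5 × 10⁻³ → stable
  184–259 m: −αΔT+βΔS = −(1.2 × 10⁻⁴)(-5.6)+(7.2 × 10⁻⁴)(+0.83) = 1.3 × 10⁻³ → stable
The 11–97 m interval has Δρ < 0: lighter water underlies denser water.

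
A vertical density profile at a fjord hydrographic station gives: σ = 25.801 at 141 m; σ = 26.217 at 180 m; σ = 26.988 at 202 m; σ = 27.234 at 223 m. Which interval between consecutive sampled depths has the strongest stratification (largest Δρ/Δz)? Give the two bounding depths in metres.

Compute the density gradient over each adjacent pair:
  141–180 m: Δρ/Δz = 0.416/39 = 0.011 kg m⁻⁴
  180–202 m: Δρ/Δz = 0.771/22 = 0.035 kg m⁻⁴
  202–223 m: Δρ/Δz = 0.246/21 = 0.012 kg m⁻⁴
The largest gradient is in the 180–202 m interval — the pycnocline.

180–202 m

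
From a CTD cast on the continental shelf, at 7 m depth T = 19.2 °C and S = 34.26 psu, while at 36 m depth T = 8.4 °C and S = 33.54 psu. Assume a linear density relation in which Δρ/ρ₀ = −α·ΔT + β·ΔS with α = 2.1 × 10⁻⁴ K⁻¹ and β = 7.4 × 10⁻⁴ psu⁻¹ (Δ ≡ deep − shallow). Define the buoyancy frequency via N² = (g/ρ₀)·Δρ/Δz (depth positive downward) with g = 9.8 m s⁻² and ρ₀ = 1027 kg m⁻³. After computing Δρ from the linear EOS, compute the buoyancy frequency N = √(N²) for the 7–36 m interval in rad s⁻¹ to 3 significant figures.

ΔT = -10.8 K, ΔS = -0.72 psu (deep − shallow).
Δρ/ρ₀ = −αΔT + βΔS = 2.268 × 10⁻³ − 5.328 × 10⁻⁴ = 1.7352 × 10⁻³, so Δρ ≈ 1.782 kg m⁻³.
N² = (g/ρ₀)·Δρ/Δz = g·(Δρ/ρ₀)/Δz = 9.8 × 1.7352 × 10⁻³ / 29 = 5.8638 × 10⁻⁴ s⁻².
N = √(5.8638 × 10⁻⁴) = 0.024215 rad s⁻¹ ≈ 0.0242 rad s⁻¹.

0.0242 rad s⁻¹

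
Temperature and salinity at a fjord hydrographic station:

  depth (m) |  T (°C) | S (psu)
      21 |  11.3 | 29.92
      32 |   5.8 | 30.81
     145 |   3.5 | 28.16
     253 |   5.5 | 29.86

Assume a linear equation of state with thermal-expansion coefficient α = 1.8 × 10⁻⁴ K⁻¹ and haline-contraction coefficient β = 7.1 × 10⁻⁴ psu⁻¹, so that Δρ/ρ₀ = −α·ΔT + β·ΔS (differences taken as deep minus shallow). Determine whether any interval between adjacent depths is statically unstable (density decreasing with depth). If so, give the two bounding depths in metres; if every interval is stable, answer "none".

Evaluate Δρ/ρ₀ = −αΔT + βΔS across each adjacent pair:
  21–32 m: −αΔT+βΔS = −(1.8 × 10⁻⁴)(-5.5)+(7.1 × 10⁻⁴)(+0.89) = 1.6 × 10⁻³ → stable
  32–145 m: −αΔT+βΔS = −(1.8 × 10⁻⁴)(-2.3)+(7.1 × 10⁻⁴)(-2.65) = -1.5 × 10⁻³ → UNSTABLE
  145–253 m: −αΔT+βΔS = −(1.8 × 10⁻⁴)(+2.0)+(7.1 × 10⁻⁴)(+1.70) = 8.5 × 10⁻⁴ → stable
The 32–145 m interval has Δρ < 0: lighter water underlies denser water.

32–145 m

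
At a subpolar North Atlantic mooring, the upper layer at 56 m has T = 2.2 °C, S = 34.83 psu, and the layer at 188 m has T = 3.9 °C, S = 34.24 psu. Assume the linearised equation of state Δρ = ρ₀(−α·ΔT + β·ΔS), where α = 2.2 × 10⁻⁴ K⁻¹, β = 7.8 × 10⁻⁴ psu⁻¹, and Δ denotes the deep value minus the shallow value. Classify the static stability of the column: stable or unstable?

ΔT = 3.9 − 2.2 = +1.7 K and ΔS = 34.24 − 34.83 = -0.59 psu (deep − shallow).
−αΔT = -3.74 × 10⁻⁴; βΔS = -4.602 × 10⁻⁴; sum Δρ/ρ₀ = -8.342 × 10⁻⁴.
Δρ/ρ₀ < 0, so Δρ < 0: deeper water is lighter → statically unstable; the column would overturn.

unstable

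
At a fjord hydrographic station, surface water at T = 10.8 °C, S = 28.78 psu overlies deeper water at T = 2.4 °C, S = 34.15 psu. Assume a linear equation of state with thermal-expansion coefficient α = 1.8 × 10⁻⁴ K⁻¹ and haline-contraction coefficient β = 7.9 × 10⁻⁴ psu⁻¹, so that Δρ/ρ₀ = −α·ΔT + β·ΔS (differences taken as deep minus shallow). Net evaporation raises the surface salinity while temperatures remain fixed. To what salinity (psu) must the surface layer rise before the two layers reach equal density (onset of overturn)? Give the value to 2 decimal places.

36.06 psu

Neutral buoyancy requires −α(T_deep − T_surf) + β(S_deep − S_surf′) = 0.
S_surf′ = S_deep − (α/β)·ΔT = 34.15 − (1.8 × 10⁻⁴/7.9 × 10⁻⁴)·(-8.4) = 36.0639 psu.
Increase required: 36.0639 − 28.78 = 7.2839 psu.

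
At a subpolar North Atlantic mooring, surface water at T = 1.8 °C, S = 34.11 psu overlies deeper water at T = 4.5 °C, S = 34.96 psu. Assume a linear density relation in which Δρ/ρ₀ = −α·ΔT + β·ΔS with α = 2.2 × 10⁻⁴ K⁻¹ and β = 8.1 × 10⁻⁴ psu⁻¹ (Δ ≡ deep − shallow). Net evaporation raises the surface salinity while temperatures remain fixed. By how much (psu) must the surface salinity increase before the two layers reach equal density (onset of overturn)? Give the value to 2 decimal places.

0.12 psu

Neutral buoyancy requires −α(T_deep − T_surf) + β(S_deep − S_surf′) = 0.
S_surf′ = S_deep − (α/β)·ΔT = 34.96 − (2.2 × 10⁻⁴/8.1 × 10⁻⁴)·(+2.7) = 34.2267 psu.
Increase required: 34.2267 − 34.11 = 0.1167 psu.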